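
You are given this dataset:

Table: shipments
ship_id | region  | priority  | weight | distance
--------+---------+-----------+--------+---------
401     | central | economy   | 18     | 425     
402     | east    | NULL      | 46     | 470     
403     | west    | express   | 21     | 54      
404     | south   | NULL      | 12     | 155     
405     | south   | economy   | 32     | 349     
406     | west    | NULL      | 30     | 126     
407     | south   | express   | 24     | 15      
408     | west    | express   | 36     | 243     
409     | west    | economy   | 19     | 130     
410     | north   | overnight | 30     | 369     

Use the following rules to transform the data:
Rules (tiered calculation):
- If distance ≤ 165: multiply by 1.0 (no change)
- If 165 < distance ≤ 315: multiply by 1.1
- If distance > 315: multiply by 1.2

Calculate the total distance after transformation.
2682.9

Step 1: Tier 1 (distance ≤ 165): 5 records, sum = 480 × 1.0 = 480.0
Step 2: Tier 2 (165 < distance ≤ 315): 1 records, sum = 243 × 1.1 = 267.3
Step 3: Tier 3 (distance > 315): 4 records, sum = 1613 × 1.2 = 1935.6
Step 4: Final sum = 480.0 + 267.3 + 1935.6 = 2682.9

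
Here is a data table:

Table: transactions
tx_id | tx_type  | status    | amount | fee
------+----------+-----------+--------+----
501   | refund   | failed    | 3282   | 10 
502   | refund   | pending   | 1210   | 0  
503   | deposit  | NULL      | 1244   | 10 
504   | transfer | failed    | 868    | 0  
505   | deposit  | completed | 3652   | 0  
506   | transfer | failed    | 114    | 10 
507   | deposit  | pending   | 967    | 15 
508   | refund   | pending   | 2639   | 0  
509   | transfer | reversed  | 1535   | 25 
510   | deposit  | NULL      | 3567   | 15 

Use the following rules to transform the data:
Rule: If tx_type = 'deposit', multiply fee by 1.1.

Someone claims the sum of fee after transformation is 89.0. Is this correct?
Yes, the result is correct.

Step 1: Calculate the correct sum after transformation
Step 2: Apply multiplier 1.1 to records where tx_type = 'deposit'
Step 3: Correct result = 89.0
Step 4: Claimed result = 89.0
Step 5: 89.0 = 89.0 ✓
Conclusion: The claimed result is correct.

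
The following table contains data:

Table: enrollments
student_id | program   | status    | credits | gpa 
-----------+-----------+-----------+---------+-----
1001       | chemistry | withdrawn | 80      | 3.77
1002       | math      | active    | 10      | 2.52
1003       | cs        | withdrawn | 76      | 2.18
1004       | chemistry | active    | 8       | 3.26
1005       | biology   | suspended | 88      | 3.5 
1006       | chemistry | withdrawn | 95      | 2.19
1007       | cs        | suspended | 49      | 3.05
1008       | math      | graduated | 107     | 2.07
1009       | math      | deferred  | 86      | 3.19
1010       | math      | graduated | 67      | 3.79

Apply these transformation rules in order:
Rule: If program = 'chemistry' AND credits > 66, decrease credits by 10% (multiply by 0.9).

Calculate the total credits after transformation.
648.5

Step 1: Find records where program = 'chemistry' AND credits > 66
Step 2: 2 records match, summing to 175
Step 3: After multiplier: 175 × 0.9 = 157.5
Step 4: Unaffected records sum: 491
Step 5: Final sum = 157.5 + 491 = 648.5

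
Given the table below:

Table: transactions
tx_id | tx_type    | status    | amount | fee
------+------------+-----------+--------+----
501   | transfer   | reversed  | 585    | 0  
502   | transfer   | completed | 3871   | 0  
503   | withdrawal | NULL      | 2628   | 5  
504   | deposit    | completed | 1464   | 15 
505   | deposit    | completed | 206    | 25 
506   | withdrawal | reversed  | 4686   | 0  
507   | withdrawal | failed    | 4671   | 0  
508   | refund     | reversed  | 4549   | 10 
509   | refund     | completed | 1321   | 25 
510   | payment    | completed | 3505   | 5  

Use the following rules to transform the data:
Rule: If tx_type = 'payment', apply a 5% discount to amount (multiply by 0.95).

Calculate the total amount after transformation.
27310.75

Step 1: Records with tx_type = 'payment' have total amount = 3505
Step 2: Apply multiplier: 3505 × 0.95 = 3329.75
Step 3: Other records total: 23981
Step 4: Final sum = 3329.75 + 23981 = 27310.75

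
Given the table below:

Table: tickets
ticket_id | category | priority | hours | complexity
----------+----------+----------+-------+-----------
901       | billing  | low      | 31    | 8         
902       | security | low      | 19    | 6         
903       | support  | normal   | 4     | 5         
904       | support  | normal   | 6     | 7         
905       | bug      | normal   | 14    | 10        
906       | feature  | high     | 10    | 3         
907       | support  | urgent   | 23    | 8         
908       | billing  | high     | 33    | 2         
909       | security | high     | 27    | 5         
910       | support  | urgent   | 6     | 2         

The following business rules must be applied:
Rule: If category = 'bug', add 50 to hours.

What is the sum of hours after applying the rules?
223

Step 1: Count records where category = 'bug': 1
Step 2: Total bonus added: 1 × 50 = 50
Step 3: Original sum of hours: 173
Step 4: Final sum = 173 + 50 = 223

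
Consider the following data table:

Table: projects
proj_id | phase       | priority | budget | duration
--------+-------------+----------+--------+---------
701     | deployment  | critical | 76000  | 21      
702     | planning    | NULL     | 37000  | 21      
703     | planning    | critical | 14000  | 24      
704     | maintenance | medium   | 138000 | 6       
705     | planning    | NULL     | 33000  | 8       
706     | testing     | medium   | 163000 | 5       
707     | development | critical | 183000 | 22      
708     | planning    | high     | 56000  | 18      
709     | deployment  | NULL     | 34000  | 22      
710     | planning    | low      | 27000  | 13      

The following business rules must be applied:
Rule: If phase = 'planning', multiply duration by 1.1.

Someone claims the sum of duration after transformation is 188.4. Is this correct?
No, the correct result is 168.4.

Step 1: Calculate the correct sum after transformation
Step 2: Apply multiplier 1.1 to records where phase = 'planning'
Step 3: Correct result = 168.4
Step 4: Claimed result = 188.4
Step 5: 168.4 ≠ 188.4
Conclusion: The claimed result is incorrect. The correct answer is 168.4.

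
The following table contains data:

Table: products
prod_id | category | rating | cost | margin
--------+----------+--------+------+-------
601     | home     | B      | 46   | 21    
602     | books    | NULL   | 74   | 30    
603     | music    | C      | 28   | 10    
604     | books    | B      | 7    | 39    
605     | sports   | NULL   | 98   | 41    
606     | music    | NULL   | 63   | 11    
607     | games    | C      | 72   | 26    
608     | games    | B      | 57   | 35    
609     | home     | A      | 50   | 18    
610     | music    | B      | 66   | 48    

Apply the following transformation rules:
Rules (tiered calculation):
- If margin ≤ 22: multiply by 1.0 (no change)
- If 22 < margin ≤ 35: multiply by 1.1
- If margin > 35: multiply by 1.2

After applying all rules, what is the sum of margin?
313.7

Step 1: Tier 1 (margin ≤ 22): 4 records, sum = 60 × 1.0 = 60.0
Step 2: Tier 2 (22 < margin ≤ 35): 3 records, sum = 91 × 1.1 = 100.1
Step 3: Tier 3 (margin > 35): 3 records, sum = 128 × 1.2 = 153.6
Step 4: Final sum = 60.0 + 100.1 + 153.6 = 313.7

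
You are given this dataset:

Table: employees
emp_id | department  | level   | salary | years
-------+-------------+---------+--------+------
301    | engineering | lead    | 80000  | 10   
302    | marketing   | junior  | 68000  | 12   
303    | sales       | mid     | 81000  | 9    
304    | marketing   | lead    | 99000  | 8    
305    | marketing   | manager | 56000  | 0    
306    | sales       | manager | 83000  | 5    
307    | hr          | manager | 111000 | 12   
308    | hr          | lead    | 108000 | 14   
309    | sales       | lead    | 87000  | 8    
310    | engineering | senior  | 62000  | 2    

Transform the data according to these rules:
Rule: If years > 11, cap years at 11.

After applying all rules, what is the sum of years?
75

Step 1: 3 records have years > 11
Step 2: These records originally summed to 38
Step 3: After capping: 3 × 11 = 33
Step 4: Unaffected records sum: 42
Step 5: Final sum = 33 + 42 = 75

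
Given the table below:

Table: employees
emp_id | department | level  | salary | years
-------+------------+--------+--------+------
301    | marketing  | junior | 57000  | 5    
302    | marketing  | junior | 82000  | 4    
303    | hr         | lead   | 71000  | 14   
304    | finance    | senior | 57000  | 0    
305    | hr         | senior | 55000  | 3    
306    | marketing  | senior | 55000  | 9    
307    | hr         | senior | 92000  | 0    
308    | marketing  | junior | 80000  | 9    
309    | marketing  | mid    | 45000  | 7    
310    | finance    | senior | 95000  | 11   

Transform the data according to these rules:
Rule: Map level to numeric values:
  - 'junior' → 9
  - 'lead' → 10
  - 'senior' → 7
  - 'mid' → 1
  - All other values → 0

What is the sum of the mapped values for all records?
73

Step 1: Apply mapping to each record
Step 2: Count by status:
  'junior': 3 records × 9 = 27
  'lead': 1 records × 10 = 10
  'senior': 5 records × 7 = 35
  'mid': 1 records × 1 = 1
Step 3: Sum all mapped values = 73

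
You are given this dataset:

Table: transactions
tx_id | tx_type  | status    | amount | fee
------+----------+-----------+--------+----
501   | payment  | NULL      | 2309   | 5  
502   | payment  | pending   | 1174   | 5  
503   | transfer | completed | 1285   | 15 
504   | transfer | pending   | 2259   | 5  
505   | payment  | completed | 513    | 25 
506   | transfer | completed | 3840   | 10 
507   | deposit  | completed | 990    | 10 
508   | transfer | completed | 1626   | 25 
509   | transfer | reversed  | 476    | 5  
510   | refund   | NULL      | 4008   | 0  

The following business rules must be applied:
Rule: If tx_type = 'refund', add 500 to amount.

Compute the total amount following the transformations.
18980

Step 1: Count records where tx_type = 'refund': 1
Step 2: Total bonus added: 1 × 500 = 500
Step 3: Original sum of amount: 18480
Step 4: Final sum = 18480 + 500 = 18980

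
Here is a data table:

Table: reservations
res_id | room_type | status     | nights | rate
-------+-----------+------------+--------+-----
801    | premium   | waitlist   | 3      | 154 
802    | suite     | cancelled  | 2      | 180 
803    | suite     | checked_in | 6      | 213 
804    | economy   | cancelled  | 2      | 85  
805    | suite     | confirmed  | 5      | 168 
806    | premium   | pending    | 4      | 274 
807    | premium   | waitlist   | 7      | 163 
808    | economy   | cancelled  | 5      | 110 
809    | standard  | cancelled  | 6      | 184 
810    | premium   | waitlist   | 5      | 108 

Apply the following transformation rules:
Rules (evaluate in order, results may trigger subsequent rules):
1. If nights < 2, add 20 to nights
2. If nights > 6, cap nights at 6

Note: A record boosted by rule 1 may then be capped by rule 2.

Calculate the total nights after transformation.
44

Step 1: Apply rule 1 to records with nights < 2
  - 0 records get bonus of 20
  - Of these, 0 records then exceed 6 and get capped
Step 2: Apply rule 2 to records with nights > 6
  - 1 records (original) are capped
Step 3: Calculate final sum = 44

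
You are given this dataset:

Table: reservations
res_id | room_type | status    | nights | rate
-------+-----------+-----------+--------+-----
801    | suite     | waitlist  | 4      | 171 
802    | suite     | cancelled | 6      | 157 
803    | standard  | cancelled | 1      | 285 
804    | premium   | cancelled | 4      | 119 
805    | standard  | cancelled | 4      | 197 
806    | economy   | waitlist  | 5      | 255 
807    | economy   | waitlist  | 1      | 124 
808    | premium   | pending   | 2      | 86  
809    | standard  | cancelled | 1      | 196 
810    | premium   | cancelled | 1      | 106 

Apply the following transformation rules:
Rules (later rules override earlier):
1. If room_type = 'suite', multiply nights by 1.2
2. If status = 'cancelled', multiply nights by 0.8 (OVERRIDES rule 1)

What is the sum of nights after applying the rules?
26.4

Step 1: Rule 2 takes priority for records with status = 'cancelled'
  - 6 records: 17 × 0.8 = 13.6
Step 2: Rule 1 applies to remaining records with room_type = 'suite'
  - 1 records: 4 × 1.2 = 4.8
Step 3: Other records unchanged: 8
Step 4: Final sum = 13.6 + 4.8 + 8 = 26.4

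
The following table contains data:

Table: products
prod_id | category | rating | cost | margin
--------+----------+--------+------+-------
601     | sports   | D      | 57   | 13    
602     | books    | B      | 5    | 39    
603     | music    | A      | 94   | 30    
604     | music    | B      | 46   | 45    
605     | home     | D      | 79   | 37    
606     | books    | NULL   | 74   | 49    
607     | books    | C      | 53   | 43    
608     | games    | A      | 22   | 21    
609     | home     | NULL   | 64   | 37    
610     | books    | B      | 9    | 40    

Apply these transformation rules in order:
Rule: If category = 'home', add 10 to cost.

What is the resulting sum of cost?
523

Step 1: Count records where category = 'home': 2
Step 2: Total bonus added: 2 × 10 = 20
Step 3: Original sum of cost: 503
Step 4: Final sum = 503 + 20 = 523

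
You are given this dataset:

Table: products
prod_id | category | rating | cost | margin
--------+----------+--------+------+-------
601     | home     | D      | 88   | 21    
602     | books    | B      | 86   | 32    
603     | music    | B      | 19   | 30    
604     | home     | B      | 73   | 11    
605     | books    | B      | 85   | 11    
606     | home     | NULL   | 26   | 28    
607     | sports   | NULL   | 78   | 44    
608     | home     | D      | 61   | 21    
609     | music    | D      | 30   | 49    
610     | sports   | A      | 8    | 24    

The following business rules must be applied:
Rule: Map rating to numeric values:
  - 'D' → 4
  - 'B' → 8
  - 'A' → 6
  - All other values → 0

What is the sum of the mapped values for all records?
50

Step 1: Apply mapping to each record
Step 2: Count by status:
  'D': 3 records × 4 = 12
  'B': 4 records × 8 = 32
  'A': 1 records × 6 = 6
Step 3: Sum all mapped values = 50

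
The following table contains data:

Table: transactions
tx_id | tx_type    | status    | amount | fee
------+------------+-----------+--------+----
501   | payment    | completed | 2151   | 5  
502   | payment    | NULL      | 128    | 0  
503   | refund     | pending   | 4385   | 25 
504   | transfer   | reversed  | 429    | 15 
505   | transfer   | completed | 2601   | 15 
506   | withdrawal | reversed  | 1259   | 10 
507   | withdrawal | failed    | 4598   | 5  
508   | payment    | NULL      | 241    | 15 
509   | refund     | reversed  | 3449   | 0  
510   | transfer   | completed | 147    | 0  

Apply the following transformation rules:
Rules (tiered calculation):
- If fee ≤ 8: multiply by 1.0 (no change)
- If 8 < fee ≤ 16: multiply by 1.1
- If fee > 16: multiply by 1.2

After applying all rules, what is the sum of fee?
100.5

Step 1: Tier 1 (fee ≤ 8): 5 records, sum = 10 × 1.0 = 10.0
Step 2: Tier 2 (8 < fee ≤ 16): 4 records, sum = 55 × 1.1 = 60.5
Step 3: Tier 3 (fee > 16): 1 records, sum = 25 × 1.2 = 30.0
Step 4: Final sum = 10.0 + 60.5 + 30.0 = 100.5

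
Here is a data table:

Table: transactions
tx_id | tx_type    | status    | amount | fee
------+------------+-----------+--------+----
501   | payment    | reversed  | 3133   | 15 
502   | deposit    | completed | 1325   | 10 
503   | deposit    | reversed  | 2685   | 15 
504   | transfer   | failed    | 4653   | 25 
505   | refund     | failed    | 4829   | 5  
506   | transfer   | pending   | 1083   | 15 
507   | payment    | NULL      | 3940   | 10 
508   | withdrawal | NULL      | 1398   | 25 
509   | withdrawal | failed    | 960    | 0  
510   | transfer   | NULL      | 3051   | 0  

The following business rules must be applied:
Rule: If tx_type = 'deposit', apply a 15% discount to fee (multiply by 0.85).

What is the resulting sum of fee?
116.25

Step 1: Records with tx_type = 'deposit' have total fee = 25
Step 2: Apply multiplier: 25 × 0.85 = 21.25
Step 3: Other records total: 95
Step 4: Final sum = 21.25 + 95 = 116.25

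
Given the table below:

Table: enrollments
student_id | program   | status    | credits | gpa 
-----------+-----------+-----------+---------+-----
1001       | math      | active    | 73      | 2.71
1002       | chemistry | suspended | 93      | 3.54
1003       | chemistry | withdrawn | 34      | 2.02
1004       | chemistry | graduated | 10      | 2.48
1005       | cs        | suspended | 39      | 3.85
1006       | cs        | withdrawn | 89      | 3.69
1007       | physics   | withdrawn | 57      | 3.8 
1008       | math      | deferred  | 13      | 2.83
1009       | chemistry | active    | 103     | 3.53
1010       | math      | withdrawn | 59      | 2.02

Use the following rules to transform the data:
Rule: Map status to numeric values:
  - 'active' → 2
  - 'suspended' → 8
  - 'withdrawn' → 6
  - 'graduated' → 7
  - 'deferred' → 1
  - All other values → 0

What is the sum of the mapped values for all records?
52

Step 1: Apply mapping to each record
Step 2: Count by status:
  'active': 2 records × 2 = 4
  'suspended': 2 records × 8 = 16
  'withdrawn': 4 records × 6 = 24
  'graduated': 1 records × 7 = 7
  'deferred': 1 records × 1 = 1
Step 3: Sum all mapped values = 52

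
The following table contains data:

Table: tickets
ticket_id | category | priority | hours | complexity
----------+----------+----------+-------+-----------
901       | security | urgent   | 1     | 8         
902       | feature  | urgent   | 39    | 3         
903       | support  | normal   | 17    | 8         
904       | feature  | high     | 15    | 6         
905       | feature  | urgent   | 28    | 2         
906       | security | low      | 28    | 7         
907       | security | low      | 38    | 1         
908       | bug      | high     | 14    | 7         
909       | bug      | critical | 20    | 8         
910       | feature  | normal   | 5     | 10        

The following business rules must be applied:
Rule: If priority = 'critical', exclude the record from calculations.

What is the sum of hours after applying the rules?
185

Step 1: Identify records where priority = 'critical'
Step 2: The excluded records sum to 20
Step 3: Original total hours = 205
Step 4: Remaining total = 205 - 20 = 185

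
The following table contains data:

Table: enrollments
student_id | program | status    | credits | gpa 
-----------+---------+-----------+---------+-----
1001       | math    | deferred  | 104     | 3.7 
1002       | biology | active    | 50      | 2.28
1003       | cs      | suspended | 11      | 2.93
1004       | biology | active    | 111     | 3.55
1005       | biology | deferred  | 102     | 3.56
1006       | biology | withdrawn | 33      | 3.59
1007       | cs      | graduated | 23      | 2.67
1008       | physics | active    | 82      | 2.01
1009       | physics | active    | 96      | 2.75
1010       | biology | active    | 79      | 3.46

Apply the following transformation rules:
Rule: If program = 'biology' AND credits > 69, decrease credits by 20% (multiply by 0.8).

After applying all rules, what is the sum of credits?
632.6

Step 1: Find records where program = 'biology' AND credits > 69
Step 2: 3 records match, summing to 292
Step 3: After multiplier: 292 × 0.8 = 233.6
Step 4: Unaffected records sum: 399
Step 5: Final sum = 233.6 + 399 = 632.6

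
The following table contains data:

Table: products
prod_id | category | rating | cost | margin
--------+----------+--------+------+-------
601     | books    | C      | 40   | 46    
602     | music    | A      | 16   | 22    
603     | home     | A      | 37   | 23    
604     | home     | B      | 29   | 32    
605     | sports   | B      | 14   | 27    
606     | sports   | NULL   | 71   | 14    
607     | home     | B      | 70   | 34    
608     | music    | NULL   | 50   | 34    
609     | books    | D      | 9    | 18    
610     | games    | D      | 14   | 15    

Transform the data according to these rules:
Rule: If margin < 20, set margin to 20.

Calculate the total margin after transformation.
278

Step 1: 3 records have margin < 20
Step 2: These records originally summed to 47
Step 3: After setting to minimum: 3 × 20 = 60
Step 4: Unaffected records sum: 218
Step 5: Final sum = 60 + 218 = 278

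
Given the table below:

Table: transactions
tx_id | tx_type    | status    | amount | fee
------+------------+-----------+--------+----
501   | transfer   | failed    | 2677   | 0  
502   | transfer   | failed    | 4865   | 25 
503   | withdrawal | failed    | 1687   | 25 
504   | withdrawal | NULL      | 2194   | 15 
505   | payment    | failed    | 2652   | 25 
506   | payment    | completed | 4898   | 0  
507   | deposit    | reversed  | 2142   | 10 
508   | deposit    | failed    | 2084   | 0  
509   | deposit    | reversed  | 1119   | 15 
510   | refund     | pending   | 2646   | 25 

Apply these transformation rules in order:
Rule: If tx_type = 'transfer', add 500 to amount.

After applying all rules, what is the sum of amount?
27964

Step 1: Count records where tx_type = 'transfer': 2
Step 2: Total bonus added: 2 × 500 = 1000
Step 3: Original sum of amount: 26964
Step 4: Final sum = 26964 + 1000 = 27964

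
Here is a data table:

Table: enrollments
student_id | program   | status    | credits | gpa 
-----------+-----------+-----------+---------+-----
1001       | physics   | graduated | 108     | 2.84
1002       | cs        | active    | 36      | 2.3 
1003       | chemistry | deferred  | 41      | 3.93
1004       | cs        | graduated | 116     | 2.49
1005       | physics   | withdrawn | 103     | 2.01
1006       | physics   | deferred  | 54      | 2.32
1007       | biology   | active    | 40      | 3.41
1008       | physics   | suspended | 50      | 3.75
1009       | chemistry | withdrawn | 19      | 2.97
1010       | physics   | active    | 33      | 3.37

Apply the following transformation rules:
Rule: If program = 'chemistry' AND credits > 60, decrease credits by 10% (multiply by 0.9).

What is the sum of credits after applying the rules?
600

Step 1: Find records where program = 'chemistry' AND credits > 60
Step 2: 0 records match, summing to 0
Step 3: After multiplier: 0 × 0.9 = 0.0
Step 4: Unaffected records sum: 600
Step 5: Final sum = 0.0 + 600 = 600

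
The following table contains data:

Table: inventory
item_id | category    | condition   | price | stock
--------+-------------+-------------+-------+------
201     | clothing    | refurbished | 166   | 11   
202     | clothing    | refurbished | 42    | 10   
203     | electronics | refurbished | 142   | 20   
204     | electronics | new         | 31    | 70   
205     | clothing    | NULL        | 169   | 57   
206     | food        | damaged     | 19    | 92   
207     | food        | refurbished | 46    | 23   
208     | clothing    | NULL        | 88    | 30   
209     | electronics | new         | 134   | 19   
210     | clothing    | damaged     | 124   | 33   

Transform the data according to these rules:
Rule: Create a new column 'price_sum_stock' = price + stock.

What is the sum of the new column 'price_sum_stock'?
1326

Step 1: For each record, compute price + stock
Example calculations:
  166 + 11 = 177
  42 + 10 = 52
  142 + 20 = 162
  ...
Step 2: Sum all derived values
Step 3: Total = 1326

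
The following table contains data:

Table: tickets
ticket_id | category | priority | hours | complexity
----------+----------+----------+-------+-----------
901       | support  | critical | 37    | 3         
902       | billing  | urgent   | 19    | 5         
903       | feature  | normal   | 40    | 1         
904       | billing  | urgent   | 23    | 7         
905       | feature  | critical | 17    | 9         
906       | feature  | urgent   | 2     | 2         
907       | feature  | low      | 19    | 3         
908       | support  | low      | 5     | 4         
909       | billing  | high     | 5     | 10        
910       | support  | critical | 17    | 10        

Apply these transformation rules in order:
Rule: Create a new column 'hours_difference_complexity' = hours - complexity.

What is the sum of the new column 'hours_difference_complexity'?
130

Step 1: For each record, compute hours - complexity
Example calculations:
  37 - 3 = 34
  19 - 5 = 14
  40 - 1 = 39
  ...
Step 2: Sum all derived values
Step 3: Total = 130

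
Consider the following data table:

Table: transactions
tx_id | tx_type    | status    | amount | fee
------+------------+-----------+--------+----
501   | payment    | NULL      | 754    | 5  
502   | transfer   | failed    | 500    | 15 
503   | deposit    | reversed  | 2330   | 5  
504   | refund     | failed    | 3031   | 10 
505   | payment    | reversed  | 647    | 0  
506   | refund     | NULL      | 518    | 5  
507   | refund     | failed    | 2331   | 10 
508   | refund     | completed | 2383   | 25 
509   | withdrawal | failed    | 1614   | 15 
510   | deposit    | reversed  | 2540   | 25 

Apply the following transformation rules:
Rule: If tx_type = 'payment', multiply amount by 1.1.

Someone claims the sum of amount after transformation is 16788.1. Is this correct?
Yes, the result is correct.

Step 1: Calculate the correct sum after transformation
Step 2: Apply multiplier 1.1 to records where tx_type = 'payment'
Step 3: Correct result = 16788.1
Step 4: Claimed result = 16788.1
Step 5: 16788.1 = 16788.1 ✓
Conclusion: The claimed result is correct.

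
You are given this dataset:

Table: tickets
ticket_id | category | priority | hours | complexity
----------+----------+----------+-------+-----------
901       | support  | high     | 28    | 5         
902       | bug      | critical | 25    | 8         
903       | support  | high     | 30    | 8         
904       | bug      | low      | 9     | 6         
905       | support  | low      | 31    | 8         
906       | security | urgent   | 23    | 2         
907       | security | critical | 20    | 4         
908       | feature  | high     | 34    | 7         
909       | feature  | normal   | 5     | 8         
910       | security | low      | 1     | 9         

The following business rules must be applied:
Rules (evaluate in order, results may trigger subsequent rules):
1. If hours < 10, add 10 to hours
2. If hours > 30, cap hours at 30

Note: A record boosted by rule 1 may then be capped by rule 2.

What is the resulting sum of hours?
231

Step 1: Apply rule 1 to records with hours < 10
  - 3 records get bonus of 10
  - Of these, 0 records then exceed 30 and get capped
Step 2: Apply rule 2 to records with hours > 30
  - 2 records (original) are capped
Step 3: Calculate final sum = 231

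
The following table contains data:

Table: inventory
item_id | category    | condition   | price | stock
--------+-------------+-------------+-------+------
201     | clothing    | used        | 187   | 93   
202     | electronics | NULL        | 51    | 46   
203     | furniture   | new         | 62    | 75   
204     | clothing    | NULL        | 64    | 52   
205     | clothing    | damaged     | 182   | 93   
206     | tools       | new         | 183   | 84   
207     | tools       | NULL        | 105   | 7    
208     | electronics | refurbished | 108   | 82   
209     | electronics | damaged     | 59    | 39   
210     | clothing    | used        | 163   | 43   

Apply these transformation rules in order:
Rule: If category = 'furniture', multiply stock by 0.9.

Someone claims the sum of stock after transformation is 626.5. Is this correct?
No, the correct result is 606.5.

Step 1: Calculate the correct sum after transformation
Step 2: Apply multiplier 0.9 to records where category = 'furniture'
Step 3: Correct result = 606.5
Step 4: Claimed result = 626.5
Step 5: 606.5 ≠ 626.5
Conclusion: The claimed result is incorrect. The correct answer is 606.5.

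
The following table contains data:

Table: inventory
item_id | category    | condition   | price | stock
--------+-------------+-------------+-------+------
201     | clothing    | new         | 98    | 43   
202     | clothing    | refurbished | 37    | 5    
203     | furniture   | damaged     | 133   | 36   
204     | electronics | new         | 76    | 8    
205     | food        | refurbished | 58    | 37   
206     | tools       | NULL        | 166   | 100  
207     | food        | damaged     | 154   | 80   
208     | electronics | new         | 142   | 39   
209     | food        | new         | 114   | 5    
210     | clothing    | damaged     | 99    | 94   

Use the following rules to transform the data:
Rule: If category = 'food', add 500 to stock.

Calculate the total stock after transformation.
1947

Step 1: Count records where category = 'food': 3
Step 2: Total bonus added: 3 × 500 = 1500
Step 3: Original sum of stock: 447
Step 4: Final sum = 447 + 1500 = 1947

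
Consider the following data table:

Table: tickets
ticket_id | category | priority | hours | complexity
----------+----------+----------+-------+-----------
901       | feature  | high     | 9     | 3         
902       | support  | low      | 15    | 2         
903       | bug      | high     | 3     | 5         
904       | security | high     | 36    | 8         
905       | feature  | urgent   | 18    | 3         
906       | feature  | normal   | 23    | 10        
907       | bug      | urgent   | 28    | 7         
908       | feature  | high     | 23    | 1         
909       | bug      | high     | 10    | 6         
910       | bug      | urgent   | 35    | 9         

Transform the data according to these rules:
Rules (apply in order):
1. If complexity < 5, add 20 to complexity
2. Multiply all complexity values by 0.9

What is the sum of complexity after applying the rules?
120.6

Step 1: Apply Rule 1 - Add 20 to records with complexity < 5
  - 4 records affected: 9 + (4 × 20) = 89
  - Unaffected records: 45
  - Sum after Rule 1: 134
Step 2: Apply Rule 2 - Multiply all by 0.9
  - 134 × 0.9 = 120.6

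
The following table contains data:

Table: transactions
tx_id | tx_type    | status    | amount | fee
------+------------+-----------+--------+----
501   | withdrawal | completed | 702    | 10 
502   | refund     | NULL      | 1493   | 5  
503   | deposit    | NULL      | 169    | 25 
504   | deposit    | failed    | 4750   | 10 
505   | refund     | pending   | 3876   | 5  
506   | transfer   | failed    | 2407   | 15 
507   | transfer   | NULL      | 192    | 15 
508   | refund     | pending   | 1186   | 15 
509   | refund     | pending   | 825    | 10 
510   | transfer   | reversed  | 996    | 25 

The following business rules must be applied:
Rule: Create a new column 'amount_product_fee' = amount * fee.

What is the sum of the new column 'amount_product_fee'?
175515

Step 1: For each record, compute amount * fee
Example calculations:
  702 * 10 = 7020
  1493 * 5 = 7465
  169 * 25 = 4225
  ...
Step 2: Sum all derived values
Step 3: Total = 175515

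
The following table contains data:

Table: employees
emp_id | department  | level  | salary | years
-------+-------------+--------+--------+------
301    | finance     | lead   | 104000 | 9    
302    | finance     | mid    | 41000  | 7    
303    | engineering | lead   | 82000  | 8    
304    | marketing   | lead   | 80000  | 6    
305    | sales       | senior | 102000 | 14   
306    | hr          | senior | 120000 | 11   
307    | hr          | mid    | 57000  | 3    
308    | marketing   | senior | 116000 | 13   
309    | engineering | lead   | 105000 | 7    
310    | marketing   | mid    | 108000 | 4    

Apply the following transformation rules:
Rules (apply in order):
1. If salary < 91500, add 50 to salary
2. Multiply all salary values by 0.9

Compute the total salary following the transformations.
823680.0

Step 1: Apply Rule 1 - Add 50 to records with salary < 91500
  - 4 records affected: 260000 + (4 × 50) = 260200
  - Unaffected records: 655000
  - Sum after Rule 1: 915200
Step 2: Apply Rule 2 - Multiply all by 0.9
  - 915200 × 0.9 = 823680.0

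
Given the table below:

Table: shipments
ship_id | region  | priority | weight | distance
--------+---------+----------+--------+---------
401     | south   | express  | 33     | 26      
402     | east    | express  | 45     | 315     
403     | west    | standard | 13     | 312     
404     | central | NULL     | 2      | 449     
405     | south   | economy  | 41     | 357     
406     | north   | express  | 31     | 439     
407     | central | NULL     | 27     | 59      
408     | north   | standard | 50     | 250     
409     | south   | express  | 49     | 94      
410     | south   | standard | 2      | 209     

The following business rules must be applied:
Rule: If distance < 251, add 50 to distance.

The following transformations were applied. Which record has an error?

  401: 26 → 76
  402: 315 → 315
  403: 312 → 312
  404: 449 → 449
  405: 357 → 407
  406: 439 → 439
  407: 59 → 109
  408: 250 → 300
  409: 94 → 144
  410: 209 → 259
Record 405 has an error. The correct transformed value should be 357, not 407.

Step 1: Check each record against the rule
Step 2: Record 405 has distance = 357
Step 3: Since 357 >= 251, the bonus should not have been applied
Step 4: Correct value = 357, but claimed value = 407
Conclusion: Record 405 has the error.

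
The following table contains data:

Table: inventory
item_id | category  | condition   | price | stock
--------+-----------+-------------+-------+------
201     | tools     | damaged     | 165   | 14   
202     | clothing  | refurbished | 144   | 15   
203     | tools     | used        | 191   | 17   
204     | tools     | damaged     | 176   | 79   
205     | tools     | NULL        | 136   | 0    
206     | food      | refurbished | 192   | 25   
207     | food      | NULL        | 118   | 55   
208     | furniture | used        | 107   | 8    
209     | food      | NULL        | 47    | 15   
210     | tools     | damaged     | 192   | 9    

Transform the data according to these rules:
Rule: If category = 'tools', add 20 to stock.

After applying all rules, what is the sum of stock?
337

Step 1: Count records where category = 'tools': 5
Step 2: Total bonus added: 5 × 20 = 100
Step 3: Original sum of stock: 237
Step 4: Final sum = 237 + 100 = 337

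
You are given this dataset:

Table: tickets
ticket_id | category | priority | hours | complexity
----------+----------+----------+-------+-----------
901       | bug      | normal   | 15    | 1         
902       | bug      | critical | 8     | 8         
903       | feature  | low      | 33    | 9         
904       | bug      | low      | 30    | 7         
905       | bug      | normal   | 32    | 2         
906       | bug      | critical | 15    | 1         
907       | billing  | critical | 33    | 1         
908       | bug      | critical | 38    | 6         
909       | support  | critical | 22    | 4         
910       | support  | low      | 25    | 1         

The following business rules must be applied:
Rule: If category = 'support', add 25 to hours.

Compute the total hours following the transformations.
301

Step 1: Count records where category = 'support': 2
Step 2: Total bonus added: 2 × 25 = 50
Step 3: Original sum of hours: 251
Step 4: Final sum = 251 + 50 = 301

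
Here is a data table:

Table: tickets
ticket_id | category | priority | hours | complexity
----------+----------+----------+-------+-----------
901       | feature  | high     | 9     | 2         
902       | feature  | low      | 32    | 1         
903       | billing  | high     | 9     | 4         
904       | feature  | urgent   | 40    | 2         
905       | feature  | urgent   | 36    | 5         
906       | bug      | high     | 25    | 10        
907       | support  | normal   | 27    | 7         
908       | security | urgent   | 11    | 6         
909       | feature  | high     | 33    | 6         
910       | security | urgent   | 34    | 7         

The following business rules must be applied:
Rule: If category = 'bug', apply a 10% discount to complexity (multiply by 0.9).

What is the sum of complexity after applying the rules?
49.0

Step 1: Records with category = 'bug' have total complexity = 10
Step 2: Apply multiplier: 10 × 0.9 = 9.0
Step 3: Other records total: 40
Step 4: Final sum = 9.0 + 40 = 49.0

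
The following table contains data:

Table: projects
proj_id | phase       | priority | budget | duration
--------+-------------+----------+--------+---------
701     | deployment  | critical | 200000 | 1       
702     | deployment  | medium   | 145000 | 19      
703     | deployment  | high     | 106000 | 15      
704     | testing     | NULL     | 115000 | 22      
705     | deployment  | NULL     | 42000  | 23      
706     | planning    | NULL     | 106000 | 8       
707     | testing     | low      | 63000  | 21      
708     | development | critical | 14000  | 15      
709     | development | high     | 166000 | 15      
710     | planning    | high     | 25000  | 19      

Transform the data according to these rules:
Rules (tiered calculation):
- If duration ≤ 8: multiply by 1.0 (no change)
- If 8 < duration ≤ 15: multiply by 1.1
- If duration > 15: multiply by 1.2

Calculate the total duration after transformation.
183.3

Step 1: Tier 1 (duration ≤ 8): 2 records, sum = 9 × 1.0 = 9.0
Step 2: Tier 2 (8 < duration ≤ 15): 3 records, sum = 45 × 1.1 = 49.5
Step 3: Tier 3 (duration > 15): 5 records, sum = 104 × 1.2 = 124.8
Step 4: Final sum = 9.0 + 49.5 + 124.8 = 183.3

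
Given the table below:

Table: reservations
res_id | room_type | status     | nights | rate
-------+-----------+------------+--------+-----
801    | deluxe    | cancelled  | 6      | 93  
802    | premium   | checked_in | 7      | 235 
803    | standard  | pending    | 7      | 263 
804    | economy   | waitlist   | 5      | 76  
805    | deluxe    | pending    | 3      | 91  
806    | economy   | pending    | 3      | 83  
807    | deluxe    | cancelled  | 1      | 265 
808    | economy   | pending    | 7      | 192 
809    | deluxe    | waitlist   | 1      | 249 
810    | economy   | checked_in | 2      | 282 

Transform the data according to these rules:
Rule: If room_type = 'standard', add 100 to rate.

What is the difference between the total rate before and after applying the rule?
100

Step 1: Original sum of rate = 1829
Step 2: 1 records have room_type = 'standard'
Step 3: Each affected record changes by 100
Step 4: Total change = 1 × 100 = 100
Step 5: New sum = 1829 + 100 = 1929
Step 6: Difference = |1929 - 1829| = 100
        (Sum increased by 100)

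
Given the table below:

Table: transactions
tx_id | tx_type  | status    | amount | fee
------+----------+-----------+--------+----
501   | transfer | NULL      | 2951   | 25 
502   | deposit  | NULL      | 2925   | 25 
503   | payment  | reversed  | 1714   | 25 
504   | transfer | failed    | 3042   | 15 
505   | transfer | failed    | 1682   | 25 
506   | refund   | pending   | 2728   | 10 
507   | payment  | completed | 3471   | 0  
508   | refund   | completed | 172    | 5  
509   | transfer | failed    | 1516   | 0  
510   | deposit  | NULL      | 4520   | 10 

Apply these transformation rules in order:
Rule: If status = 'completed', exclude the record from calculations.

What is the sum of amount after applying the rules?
21078

Step 1: Identify records where status = 'completed'
Step 2: The excluded records sum to 3643
Step 3: Original total amount = 24721
Step 4: Remaining total = 24721 - 3643 = 21078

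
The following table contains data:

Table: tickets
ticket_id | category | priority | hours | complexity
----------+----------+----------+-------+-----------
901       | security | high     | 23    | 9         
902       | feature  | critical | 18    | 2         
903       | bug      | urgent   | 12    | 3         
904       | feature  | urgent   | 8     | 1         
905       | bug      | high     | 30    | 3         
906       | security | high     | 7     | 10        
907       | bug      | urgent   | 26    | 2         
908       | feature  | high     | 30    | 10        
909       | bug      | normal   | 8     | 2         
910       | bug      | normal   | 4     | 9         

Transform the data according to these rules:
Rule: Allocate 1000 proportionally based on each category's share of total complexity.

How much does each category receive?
bug: 372.55, feature: 254.9, security: 372.55

Step 1: Calculate total complexity = 51
Step 2: Calculate each category's proportion:
  bug: 19/51 = 37.25% → 372.55
  feature: 13/51 = 25.49% → 254.9
  security: 19/51 = 37.25% → 372.55
Step 3: Verify: sum of allocations ≈ 1000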